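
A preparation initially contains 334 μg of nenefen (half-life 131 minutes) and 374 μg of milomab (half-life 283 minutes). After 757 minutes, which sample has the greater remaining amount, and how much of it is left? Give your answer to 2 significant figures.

milomab, 59 μg

nenefen: 334 × (1/2)^5.7786 ≈ 6.0842 μg.
milomab: 374 × (1/2)^2.6749 ≈ 58.566 μg.
Milomab has more remaining, at ≈ 58.566 μg.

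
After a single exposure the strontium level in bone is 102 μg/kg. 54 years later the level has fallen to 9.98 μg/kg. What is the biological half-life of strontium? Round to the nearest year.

16 years

A/A₀ = 9.98/102 ≈ 0.097843.
n = log₂(10.22) ≈ 3.3534 half-lives elapsed in 54 years.
t½ = 54/3.3534 ≈ 16.103 years.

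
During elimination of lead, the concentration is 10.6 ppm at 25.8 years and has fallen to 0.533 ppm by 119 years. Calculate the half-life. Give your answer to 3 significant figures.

21.6 years

Over Δt = 119 − 25.8 = 93.2 years, the level fell by a factor of 10.6/0.533 ≈ 19.887.
n = log₂(19.887) ≈ 4.3138 half-lives, so t½ = 93.2/4.3138 ≈ 21.605 years.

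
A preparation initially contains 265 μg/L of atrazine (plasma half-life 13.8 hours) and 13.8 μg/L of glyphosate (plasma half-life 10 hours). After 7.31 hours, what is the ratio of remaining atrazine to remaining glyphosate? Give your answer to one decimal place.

22.1

atrazine: 265 × (1/2)^(7.31/13.8) = 265 × (1/2)^0.52971 ≈ 183.56 μg/L.
glyphosate: 13.8 × (1/2)^(7.31/10) = 13.8 × (1/2)^0.731 ≈ 8.3143 μg/L.
Ratio ≈ 183.56 / 8.3143 ≈ 22.078.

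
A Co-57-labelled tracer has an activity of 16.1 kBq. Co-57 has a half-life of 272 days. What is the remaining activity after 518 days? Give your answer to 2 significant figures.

Number of half-lives: n = 518/272 ≈ 1.9044.
Remaining = 16.1 × (1/2)^1.9044 = 16.1 × 0.26713 ≈ 4.3007 kBq.

4.3 kBq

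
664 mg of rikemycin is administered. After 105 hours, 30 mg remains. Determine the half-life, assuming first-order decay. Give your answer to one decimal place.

23.5 hours

A/A₀ = 30/664 ≈ 0.045181.
n = log₂(22.133) ≈ 4.4681 half-lives elapsed in 105 hours.
t½ = 105/4.4681 ≈ 23.5 hours.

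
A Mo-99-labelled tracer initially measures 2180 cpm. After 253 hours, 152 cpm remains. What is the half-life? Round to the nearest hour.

66 hours

A/A₀ = 152/2180 ≈ 0.069725.
n = log₂(14.342) ≈ 3.8422 half-lives elapsed in 253 hours.
t½ = 253/3.8422 ≈ 65.848 hours.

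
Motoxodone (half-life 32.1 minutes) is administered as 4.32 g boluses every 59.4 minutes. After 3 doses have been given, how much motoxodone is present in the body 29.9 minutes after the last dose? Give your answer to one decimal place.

The 3 doses were given 148.7, 89.3, 29.9 minutes ago.
Total = 4.32·(1/2)^(148.7/32.1) + 4.32·(1/2)^(89.3/32.1) + 4.32·(1/2)^(29.9/32.1)
      = 0.17418 + 0.62811 + 2.2651 ≈ 3.0674 g.

3.1 g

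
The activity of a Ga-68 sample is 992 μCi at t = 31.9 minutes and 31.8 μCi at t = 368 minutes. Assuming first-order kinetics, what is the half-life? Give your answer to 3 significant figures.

67.7 minutes

Over Δt = 368 − 31.9 = 336.1 minutes, the level fell by a factor of 992/31.8 ≈ 31.195.
n = log₂(31.195) ≈ 4.9632 half-lives, so t½ = 336.1/4.9632 ≈ 67.718 minutes.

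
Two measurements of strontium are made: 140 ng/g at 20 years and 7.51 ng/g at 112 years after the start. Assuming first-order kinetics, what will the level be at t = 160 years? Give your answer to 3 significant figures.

1.63 ng/g

Over Δt = 112 − 20 = 92 years, the level fell by a factor of 140/7.51 ≈ 18.642.
n = log₂(18.642) ≈ 4.2205 half-lives, so t½ = 92/4.2205 ≈ 21.799 years.
From t = 112 to t = 160: 7.51 × (1/2)^((160−112)/21.799) ≈ 1.6322 ng/g.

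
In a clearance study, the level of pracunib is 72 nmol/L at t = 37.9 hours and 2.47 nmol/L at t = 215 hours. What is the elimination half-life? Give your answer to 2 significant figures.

36 hours

Over Δt = 215 − 37.9 = 177.1 hours, the level fell by a factor of 72/2.47 ≈ 29.15.
n = log₂(29.15) ≈ 4.8654 half-lives, so t½ = 177.1/4.8654 ≈ 36.4 hours.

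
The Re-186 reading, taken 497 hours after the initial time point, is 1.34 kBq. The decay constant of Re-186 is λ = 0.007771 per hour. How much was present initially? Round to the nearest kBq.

t½ = ln 2 / λ = 0.69315 / 0.007771 ≈ 89.197 hours.
Number of half-lives elapsed: n = 497/89.197 ≈ 5.572.
A₀ = A × 2^n = 1.34 × 2^5.572 = 1.34 × 47.569 ≈ 63.743 kBq.

64 kBq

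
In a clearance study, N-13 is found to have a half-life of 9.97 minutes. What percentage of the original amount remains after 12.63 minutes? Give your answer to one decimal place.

41.6%

n = 12.63/9.97 ≈ 1.2668 half-lives.
Fraction remaining = (1/2)^1.2668 ≈ 0.41558, i.e. 41.558%.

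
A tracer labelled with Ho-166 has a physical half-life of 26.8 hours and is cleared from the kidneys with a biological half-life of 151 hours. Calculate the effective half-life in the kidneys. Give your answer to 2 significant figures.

1/t_eff = 1/t_phys + 1/t_biol = 1/26.8 + 1/151 = 0.043936 per hour.
t_eff = 26.8 × 151 / (26.8 + 151) ≈ 22.76 hours.

23 hours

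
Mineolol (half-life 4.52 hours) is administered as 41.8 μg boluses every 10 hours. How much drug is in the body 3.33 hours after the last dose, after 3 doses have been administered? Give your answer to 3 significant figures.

The 3 doses were given 23.33, 13.33, 3.33 hours ago.
Total = 41.8·(1/2)^(23.33/4.52) + 41.8·(1/2)^(13.33/4.52) + 41.8·(1/2)^(3.33/4.52)
      = 1.1679 + 5.4126 + 25.084 ≈ 31.665 μg.

31.7 μg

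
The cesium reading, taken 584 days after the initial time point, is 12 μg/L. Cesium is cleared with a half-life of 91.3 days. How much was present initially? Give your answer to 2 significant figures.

Number of half-lives elapsed: n = 584/91.3 ≈ 6.3965.
A₀ = A × 2^n = 12 × 2^6.3965 = 12 × 84.244 ≈ 1010.9 μg/L.

1000 μg/L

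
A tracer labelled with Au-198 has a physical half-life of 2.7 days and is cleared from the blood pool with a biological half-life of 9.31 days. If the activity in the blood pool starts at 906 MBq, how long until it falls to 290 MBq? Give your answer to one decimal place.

3.4 days

1/t_eff = 1/t_phys + 1/t_biol = 1/2.7 + 1/9.31 = 0.47778 per day.
t_eff = 2.7 × 9.31 / (2.7 + 9.31) ≈ 2.093 days.
n = log₂(906/290) ≈ 1.6435; t = 1.6435 × 2.093 ≈ 3.4398 days.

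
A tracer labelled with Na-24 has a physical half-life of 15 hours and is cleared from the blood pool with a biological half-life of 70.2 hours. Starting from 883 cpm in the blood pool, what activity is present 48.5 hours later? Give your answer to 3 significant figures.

58.2 cpm

1/t_eff = 1/t_phys + 1/t_biol = 1/15 + 1/70.2 = 0.080912 per hour.
t_eff = 15 × 70.2 / (15 + 70.2) ≈ 12.359 hours.
Remaining = 883 × (1/2)^(48.5/12.359) = 883 × (1/2)^3.9242 ≈ 58.164 cpm.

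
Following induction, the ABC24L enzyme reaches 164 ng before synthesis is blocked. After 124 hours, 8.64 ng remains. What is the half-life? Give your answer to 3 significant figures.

A/A₀ = 8.64/164 ≈ 0.052683.
n = log₂(18.981) ≈ 4.2465 half-lives elapsed in 124 hours.
t½ = 124/4.2465 ≈ 29.2 hours.

29.2 hours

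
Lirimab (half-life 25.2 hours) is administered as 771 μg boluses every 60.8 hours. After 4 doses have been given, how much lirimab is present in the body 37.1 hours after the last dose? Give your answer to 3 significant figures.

342 μg

The 4 doses were given 219.5, 158.7, 97.9, 37.1 hours ago.
Total = 771·(1/2)^(219.5/25.2) + 771·(1/2)^(158.7/25.2) + 771·(1/2)^(97.9/25.2) + 771·(1/2)^(37.1/25.2)
      = 1.8407 + 9.8013 + 52.189 + 277.89 ≈ 341.72 μg.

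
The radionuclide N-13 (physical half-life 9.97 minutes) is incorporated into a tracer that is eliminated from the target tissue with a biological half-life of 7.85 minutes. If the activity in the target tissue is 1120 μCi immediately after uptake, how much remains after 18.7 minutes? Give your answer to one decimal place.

58.5 μCi

1/t_eff = 1/t_phys + 1/t_biol = 1/9.97 + 1/7.85 = 0.22769 per minute.
t_eff = 9.97 × 7.85 / (9.97 + 7.85) ≈ 4.3919 minutes.
Remaining = 1120 × (1/2)^(18.7/4.3919) = 1120 × (1/2)^4.2578 ≈ 58.546 μCi.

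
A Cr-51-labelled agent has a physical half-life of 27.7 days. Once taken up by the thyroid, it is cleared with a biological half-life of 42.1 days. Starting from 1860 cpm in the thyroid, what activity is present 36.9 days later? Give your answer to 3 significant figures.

1/t_eff = 1/t_phys + 1/t_biol = 1/27.7 + 1/42.1 = 0.059854 per day.
t_eff = 27.7 × 42.1 / (27.7 + 42.1) ≈ 16.707 days.
Remaining = 1860 × (1/2)^(36.9/16.707) = 1860 × (1/2)^2.2086 ≈ 402.4 cpm.

402 cpm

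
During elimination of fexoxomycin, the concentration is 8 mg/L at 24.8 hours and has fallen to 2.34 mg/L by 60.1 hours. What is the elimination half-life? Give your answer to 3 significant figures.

Over Δt = 60.1 − 24.8 = 35.3 hours, the level fell by a factor of 8/2.34 ≈ 3.4188.
n = log₂(3.4188) ≈ 1.7735 half-lives, so t½ = 35.3/1.7735 ≈ 19.904 hours.

19.9 hours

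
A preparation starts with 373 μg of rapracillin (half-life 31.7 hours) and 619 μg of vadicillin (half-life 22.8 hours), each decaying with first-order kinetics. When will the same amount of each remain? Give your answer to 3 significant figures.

Set 373·(1/2)^(t/31.7) = 619·(1/2)^(t/22.8).
Taking log₂: log₂(373/619) = t·(1/31.7 − 1/22.8).
log₂(0.60258) = -0.73076; 1/31.7 − 1/22.8 = -0.012314.
t = -0.73076 / -0.012314 ≈ 59.345 hours.

59.3 hours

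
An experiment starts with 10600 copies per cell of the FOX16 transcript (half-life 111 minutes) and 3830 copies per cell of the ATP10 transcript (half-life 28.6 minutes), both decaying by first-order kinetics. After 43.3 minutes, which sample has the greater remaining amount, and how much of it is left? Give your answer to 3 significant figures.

FOX16 transcript, 8090 copies per cell

FOX16 transcript: 10600 × (1/2)^0.39009 ≈ 8088.7 copies per cell.
ATP10 transcript: 3830 × (1/2)^1.514 ≈ 1341 copies per cell.
FOX16 transcript has more remaining, at ≈ 8088.7 copies per cell.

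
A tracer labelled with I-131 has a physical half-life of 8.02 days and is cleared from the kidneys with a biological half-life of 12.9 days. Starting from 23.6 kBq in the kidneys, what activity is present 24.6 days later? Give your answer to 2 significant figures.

0.75 kBq

1/t_eff = 1/t_phys + 1/t_biol = 1/8.02 + 1/12.9 = 0.20221 per day.
t_eff = 8.02 × 12.9 / (8.02 + 12.9) ≈ 4.9454 days.
Remaining = 23.6 × (1/2)^(24.6/4.9454) = 23.6 × (1/2)^4.9743 ≈ 0.75075 kBq.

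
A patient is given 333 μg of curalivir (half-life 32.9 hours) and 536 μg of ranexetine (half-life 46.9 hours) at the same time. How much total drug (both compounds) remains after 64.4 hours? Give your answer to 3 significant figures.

293 μg

curalivir: 333 × (1/2)^(64.4/32.9) = 333 × (1/2)^1.9574 ≈ 85.742 μg.
ranexetine: 536 × (1/2)^(64.4/46.9) = 536 × (1/2)^1.3731 ≈ 206.92 μg.
Total = 85.742 + 206.92 ≈ 292.67 μg.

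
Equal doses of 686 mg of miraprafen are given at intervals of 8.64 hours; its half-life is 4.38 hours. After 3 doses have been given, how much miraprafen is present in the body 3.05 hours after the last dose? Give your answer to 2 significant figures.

560 mg

The 3 doses were given 20.33, 11.69, 3.05 hours ago.
Total = 686·(1/2)^(20.33/4.38) + 686·(1/2)^(11.69/4.38) + 686·(1/2)^(3.05/4.38)
      = 27.484 + 107.87 + 423.35 ≈ 558.7 mg.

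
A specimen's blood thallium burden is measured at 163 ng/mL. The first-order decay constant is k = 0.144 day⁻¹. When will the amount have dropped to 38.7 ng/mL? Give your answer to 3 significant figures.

t½ = ln 2 / k = 0.69315 / 0.144 ≈ 4.8135 days.
Fraction remaining = 38.7/163 ≈ 0.23742.
n = log₂(163/38.7) = ln(4.2119)/ln 2 ≈ 2.0745 half-lives.
t = n × t½ = 2.0745 × 4.8135 ≈ 9.9855 days.

9.99 days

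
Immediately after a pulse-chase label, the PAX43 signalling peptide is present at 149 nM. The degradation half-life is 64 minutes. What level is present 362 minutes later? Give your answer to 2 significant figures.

Number of half-lives: n = 362/64 ≈ 5.6562.
Remaining = 149 × (1/2)^5.6562 = 149 × 0.019829 ≈ 2.9545 nM.

3.0 nM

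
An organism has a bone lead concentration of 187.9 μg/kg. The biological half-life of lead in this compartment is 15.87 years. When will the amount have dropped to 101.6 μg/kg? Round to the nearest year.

Fraction remaining = 101.6/187.9 ≈ 0.54071.
n = log₂(187.9/101.6) = ln(1.8494)/ln 2 ≈ 0.88706 half-lives.
t = n × t½ = 0.88706 × 15.87 ≈ 14.078 years.

14 years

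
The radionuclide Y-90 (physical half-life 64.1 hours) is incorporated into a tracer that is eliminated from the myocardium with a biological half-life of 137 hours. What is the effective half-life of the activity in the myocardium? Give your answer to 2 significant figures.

1/t_eff = 1/t_phys + 1/t_biol = 1/64.1 + 1/137 = 0.0229 per hour.
t_eff = 64.1 × 137 / (64.1 + 137) ≈ 43.668 hours.

44 hours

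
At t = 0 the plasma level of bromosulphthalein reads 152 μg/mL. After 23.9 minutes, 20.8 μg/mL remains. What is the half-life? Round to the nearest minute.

8 minutes

A/A₀ = 20.8/152 ≈ 0.13684.
n = log₂(7.3077) ≈ 2.8694 half-lives elapsed in 23.9 minutes.
t½ = 23.9/2.8694 ≈ 8.3292 minutes.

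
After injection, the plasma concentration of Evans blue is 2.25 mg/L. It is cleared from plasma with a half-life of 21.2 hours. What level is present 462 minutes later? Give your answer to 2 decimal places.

Convert the elapsed time: 462 minutes = 7.7 hours.
Number of half-lives: n = 7.7/21.2 ≈ 0.36321.
Remaining = 2.25 × (1/2)^0.36321 = 2.25 × 0.77743 ≈ 1.7492 mg/L.

1.75 mg/L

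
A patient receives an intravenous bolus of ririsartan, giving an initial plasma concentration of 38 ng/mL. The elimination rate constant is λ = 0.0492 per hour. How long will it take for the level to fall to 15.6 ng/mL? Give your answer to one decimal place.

t½ = ln 2 / λ = 0.69315 / 0.0492 ≈ 14.088 hours.
Fraction remaining = 15.6/38 ≈ 0.41053.
n = log₂(38/15.6) = ln(2.4359)/ln 2 ≈ 1.2845 half-lives.
t = n × t½ = 1.2845 × 14.088 ≈ 18.096 hours.

18.1 hours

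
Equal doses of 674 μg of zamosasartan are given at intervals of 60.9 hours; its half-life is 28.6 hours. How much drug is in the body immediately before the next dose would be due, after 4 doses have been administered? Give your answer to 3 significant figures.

199 μg

The 4 doses were given 243.6, 182.7, 121.8, 60.9 hours ago.
Total = 674·(1/2)^(243.6/28.6) + 674·(1/2)^(182.7/28.6) + 674·(1/2)^(121.8/28.6) + 674·(1/2)^(60.9/28.6)
      = 1.8393 + 8.0472 + 35.209 + 154.05 ≈ 199.14 μg.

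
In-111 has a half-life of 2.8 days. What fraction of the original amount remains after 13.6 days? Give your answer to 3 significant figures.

n = 13.6/2.8 ≈ 4.8571 half-lives.
Fraction remaining = (1/2)^4.8571 ≈ 0.034503.

0.0345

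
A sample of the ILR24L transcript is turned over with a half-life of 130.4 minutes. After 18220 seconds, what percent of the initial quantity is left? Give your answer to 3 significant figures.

19.9%

18220 seconds = 303.667 minutes.
n = 303.667/130.4 ≈ 2.3287 half-lives.
Fraction remaining = (1/2)^2.3287 ≈ 0.19906, i.e. 19.906%.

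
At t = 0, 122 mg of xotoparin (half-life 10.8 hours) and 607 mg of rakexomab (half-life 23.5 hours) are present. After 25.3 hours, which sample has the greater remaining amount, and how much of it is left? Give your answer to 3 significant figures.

rakexomab, 288 mg

xotoparin: 122 × (1/2)^2.3426 ≈ 24.053 mg.
rakexomab: 607 × (1/2)^1.0766 ≈ 287.81 mg.
Rakexomab has more remaining, at ≈ 287.81 mg.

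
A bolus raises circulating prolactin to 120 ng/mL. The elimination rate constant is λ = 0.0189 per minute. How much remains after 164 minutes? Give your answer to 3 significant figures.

5.41 ng/mL

t½ = ln 2 / λ = 0.69315 / 0.0189 ≈ 36.674 minutes.
Number of half-lives: n = 164/36.674 ≈ 4.4718.
Remaining = 120 × (1/2)^4.4718 = 120 × 0.045067 ≈ 5.4081 ng/mL.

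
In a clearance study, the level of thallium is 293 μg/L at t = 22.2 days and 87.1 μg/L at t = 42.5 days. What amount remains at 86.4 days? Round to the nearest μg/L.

Over Δt = 42.5 − 22.2 = 20.3 days, the level fell by a factor of 293/87.1 ≈ 3.3639.
n = log₂(3.3639) ≈ 1.7502 half-lives, so t½ = 20.3/1.7502 ≈ 11.599 days.
From t = 42.5 to t = 86.4: 87.1 × (1/2)^((86.4−42.5)/11.599) ≈ 6.3194 μg/L.

6 μg/L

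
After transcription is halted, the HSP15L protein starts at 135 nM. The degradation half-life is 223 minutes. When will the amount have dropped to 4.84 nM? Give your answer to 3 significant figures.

1070 minutes

Fraction remaining = 4.84/135 ≈ 0.035852.
n = log₂(135/4.84) = ln(27.893)/ln 2 ≈ 4.8018 half-lives.
t = n × t½ = 4.8018 × 223 ≈ 1070.8 minutes.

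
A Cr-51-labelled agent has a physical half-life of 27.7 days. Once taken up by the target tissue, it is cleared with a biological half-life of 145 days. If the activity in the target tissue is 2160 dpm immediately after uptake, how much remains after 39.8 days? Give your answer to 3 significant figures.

1/t_eff = 1/t_phys + 1/t_biol = 1/27.7 + 1/145 = 0.042998 per day.
t_eff = 27.7 × 145 / (27.7 + 145) ≈ 23.257 days.
Remaining = 2160 × (1/2)^(39.8/23.257) = 2160 × (1/2)^1.7113 ≈ 659.63 dpm.

660 dpm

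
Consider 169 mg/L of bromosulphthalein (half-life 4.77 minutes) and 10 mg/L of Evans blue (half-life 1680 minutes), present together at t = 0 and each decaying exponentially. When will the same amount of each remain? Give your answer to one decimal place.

19.5 minutes

Set 169·(1/2)^(t/4.77) = 10·(1/2)^(t/1680).
Taking log₂: log₂(169/10) = t·(1/4.77 − 1/1680).
log₂(16.9) = 4.079; 1/4.77 − 1/1680 = 0.20905.
t = 4.079 / 0.20905 ≈ 19.512 minutes.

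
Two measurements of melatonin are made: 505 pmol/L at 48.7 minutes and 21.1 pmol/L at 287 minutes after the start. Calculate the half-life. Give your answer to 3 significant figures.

Over Δt = 287 − 48.7 = 238.3 minutes, the level fell by a factor of 505/21.1 ≈ 23.934.
n = log₂(23.934) ≈ 4.581 half-lives, so t½ = 238.3/4.581 ≈ 52.02 minutes.

52.0 minutes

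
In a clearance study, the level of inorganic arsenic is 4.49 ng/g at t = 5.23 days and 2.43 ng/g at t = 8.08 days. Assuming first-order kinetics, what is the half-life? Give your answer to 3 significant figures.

3.22 days

Over Δt = 8.08 − 5.23 = 2.85 days, the level fell by a factor of 4.49/2.43 ≈ 1.8477.
n = log₂(1.8477) ≈ 0.88576 half-lives, so t½ = 2.85/0.88576 ≈ 3.2176 days.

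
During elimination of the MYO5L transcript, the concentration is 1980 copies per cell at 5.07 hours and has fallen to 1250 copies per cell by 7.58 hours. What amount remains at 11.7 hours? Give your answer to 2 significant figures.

590 copies per cell

Over Δt = 7.58 − 5.07 = 2.51 hours, the level fell by a factor of 1980/1250 ≈ 1.584.
n = log₂(1.584) ≈ 0.66357 half-lives, so t½ = 2.51/0.66357 ≈ 3.7826 hours.
From t = 7.58 to t = 11.7: 1250 × (1/2)^((11.7−7.58)/3.7826) ≈ 587.52 copies per cell.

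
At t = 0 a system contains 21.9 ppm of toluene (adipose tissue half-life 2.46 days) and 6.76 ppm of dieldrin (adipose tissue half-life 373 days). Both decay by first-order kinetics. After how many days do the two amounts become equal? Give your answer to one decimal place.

4.2 days

Set 21.9·(1/2)^(t/2.46) = 6.76·(1/2)^(t/373).
Taking log₂: log₂(21.9/6.76) = t·(1/2.46 − 1/373).
log₂(3.2396) = 1.6958; 1/2.46 − 1/373 = 0.40382.
t = 1.6958 / 0.40382 ≈ 4.1995 days.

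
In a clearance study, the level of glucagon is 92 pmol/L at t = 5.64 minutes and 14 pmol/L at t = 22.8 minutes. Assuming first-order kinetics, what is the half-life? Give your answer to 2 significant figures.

Over Δt = 22.8 − 5.64 = 17.16 minutes, the level fell by a factor of 92/14 ≈ 6.5714.
n = log₂(6.5714) ≈ 2.7162 half-lives, so t½ = 17.16/2.7162 ≈ 6.3176 minutes.

6.3 minutes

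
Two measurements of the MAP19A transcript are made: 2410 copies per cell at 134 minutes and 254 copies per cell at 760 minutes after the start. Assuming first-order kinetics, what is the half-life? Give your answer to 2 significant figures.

190 minutes

Over Δt = 760 − 134 = 626 minutes, the level fell by a factor of 2410/254 ≈ 9.4882.
n = log₂(9.4882) ≈ 3.2461 half-lives, so t½ = 626/3.2461 ≈ 192.84 minutes.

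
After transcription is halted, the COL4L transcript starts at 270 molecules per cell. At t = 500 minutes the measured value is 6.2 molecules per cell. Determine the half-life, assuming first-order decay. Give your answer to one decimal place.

91.8 minutes

A/A₀ = 6.2/270 ≈ 0.022963.
n = log₂(43.548) ≈ 5.4445 half-lives elapsed in 500 minutes.
t½ = 500/5.4445 ≈ 91.835 minutes.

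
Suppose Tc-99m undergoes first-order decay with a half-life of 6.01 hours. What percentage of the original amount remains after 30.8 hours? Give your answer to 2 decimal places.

n = 30.8/6.01 ≈ 5.1248 half-lives.
Fraction remaining = (1/2)^5.1248 ≈ 0.028661, i.e. 2.8661%.

2.87%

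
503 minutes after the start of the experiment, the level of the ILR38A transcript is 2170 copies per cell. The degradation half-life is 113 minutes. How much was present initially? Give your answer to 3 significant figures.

47500 copies per cell

Number of half-lives elapsed: n = 503/113 ≈ 4.4513.
A₀ = A × 2^n = 2170 × 2^4.4513 = 2170 × 21.877 ≈ 47473 copies per cell.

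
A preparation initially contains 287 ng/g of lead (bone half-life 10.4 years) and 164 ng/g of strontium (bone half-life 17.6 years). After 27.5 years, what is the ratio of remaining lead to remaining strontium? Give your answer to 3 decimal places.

0.827

lead: 287 × (1/2)^(27.5/10.4) = 287 × (1/2)^2.6442 ≈ 45.908 ng/g.
strontium: 164 × (1/2)^(27.5/17.6) = 164 × (1/2)^1.5625 ≈ 55.524 ng/g.
Ratio ≈ 45.908 / 55.524 ≈ 0.82681.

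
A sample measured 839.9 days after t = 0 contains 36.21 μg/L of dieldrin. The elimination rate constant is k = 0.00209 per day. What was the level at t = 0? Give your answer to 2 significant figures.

210 μg/L

t½ = ln 2 / k = 0.69315 / 0.00209 ≈ 331.65 days.
Number of half-lives elapsed: n = 839.9/331.65 ≈ 2.5325.
A₀ = A × 2^n = 36.21 × 2^2.5325 = 36.21 × 5.7857 ≈ 209.5 μg/L.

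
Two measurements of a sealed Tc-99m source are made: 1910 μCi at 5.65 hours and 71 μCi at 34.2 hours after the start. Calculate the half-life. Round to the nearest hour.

Over Δt = 34.2 − 5.65 = 28.55 hours, the level fell by a factor of 1910/71 ≈ 26.901.
n = log₂(26.901) ≈ 4.7496 half-lives, so t½ = 28.55/4.7496 ≈ 6.011 hours.

6 hours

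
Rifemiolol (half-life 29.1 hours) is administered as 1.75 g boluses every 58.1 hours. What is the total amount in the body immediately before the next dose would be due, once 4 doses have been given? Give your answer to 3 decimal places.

0.583 g

The 4 doses were given 232.4, 174.3, 116.2, 58.1 hours ago.
Total = 1.75·(1/2)^(232.4/29.1) + 1.75·(1/2)^(174.3/29.1) + 1.75·(1/2)^(116.2/29.1) + 1.75·(1/2)^(58.1/29.1)
      = 0.0069014 + 0.02754 + 0.1099 + 0.43854 ≈ 0.58288 g.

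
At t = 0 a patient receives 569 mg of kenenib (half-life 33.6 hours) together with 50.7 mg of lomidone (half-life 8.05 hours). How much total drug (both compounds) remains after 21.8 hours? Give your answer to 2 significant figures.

370 mg

kenenib: 569 × (1/2)^(21.8/33.6) = 569 × (1/2)^0.64881 ≈ 362.91 mg.
lomidone: 50.7 × (1/2)^(21.8/8.05) = 50.7 × (1/2)^2.7081 ≈ 7.7588 mg.
Total = 362.91 + 7.7588 ≈ 370.67 mg.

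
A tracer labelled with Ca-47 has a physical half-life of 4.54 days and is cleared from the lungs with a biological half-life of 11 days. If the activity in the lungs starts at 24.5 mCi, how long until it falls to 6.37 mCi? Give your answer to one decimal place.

6.2 days

1/t_eff = 1/t_phys + 1/t_biol = 1/4.54 + 1/11 = 0.31117 per day.
t_eff = 4.54 × 11 / (4.54 + 11) ≈ 3.2136 days.
n = log₂(24.5/6.37) ≈ 1.9434; t = 1.9434 × 3.2136 ≈ 6.2454 days.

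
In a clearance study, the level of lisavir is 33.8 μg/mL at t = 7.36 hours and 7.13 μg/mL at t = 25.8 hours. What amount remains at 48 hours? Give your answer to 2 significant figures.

Over Δt = 25.8 − 7.36 = 18.44 hours, the level fell by a factor of 33.8/7.13 ≈ 4.7405.
n = log₂(4.7405) ≈ 2.245 half-lives, so t½ = 18.44/2.245 ≈ 8.2136 hours.
From t = 25.8 to t = 48: 7.13 × (1/2)^((48−25.8)/8.2136) ≈ 1.0951 μg/mL.

1.1 μg/mL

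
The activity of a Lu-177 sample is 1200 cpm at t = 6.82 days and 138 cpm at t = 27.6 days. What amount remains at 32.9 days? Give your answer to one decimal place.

Over Δt = 27.6 − 6.82 = 20.78 days, the level fell by a factor of 1200/138 ≈ 8.6957.
n = log₂(8.6957) ≈ 3.1203 half-lives, so t½ = 20.78/3.1203 ≈ 6.6596 days.
From t = 27.6 to t = 32.9: 138 × (1/2)^((32.9−27.6)/6.6596) ≈ 79.489 cpm.

79.5 cpm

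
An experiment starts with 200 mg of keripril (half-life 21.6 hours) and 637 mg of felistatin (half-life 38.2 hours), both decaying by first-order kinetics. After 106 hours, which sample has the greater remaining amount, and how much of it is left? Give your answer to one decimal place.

keripril: 200 × (1/2)^4.9074 ≈ 6.6643 mg.
felistatin: 637 × (1/2)^2.7749 ≈ 93.072 mg.
Felistatin has more remaining, at ≈ 93.072 mg.

felistatin, 93.1 mg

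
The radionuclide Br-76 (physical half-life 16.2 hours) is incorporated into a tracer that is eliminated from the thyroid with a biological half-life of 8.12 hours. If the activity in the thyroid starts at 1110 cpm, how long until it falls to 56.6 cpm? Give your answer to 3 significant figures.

1/t_eff = 1/t_phys + 1/t_biol = 1/16.2 + 1/8.12 = 0.18488 per hour.
t_eff = 16.2 × 8.12 / (16.2 + 8.12) ≈ 5.4089 hours.
n = log₂(1110/56.6) ≈ 4.2936; t = 4.2936 × 5.4089 ≈ 23.224 hours.

23.2 hours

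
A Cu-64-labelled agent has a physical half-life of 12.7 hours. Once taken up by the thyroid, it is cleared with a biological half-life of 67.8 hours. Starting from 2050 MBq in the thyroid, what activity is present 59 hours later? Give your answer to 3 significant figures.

1/t_eff = 1/t_phys + 1/t_biol = 1/12.7 + 1/67.8 = 0.093489 per hour.
t_eff = 12.7 × 67.8 / (12.7 + 67.8) ≈ 10.696 hours.
Remaining = 2050 × (1/2)^(59/10.696) = 2050 × (1/2)^5.5159 ≈ 44.803 MBq.

44.8 MBq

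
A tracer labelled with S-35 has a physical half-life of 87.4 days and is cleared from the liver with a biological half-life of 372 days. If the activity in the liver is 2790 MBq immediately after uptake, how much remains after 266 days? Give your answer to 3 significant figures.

1/t_eff = 1/t_phys + 1/t_biol = 1/87.4 + 1/372 = 0.01413 per day.
t_eff = 87.4 × 372 / (87.4 + 372) ≈ 70.772 days.
Remaining = 2790 × (1/2)^(266/70.772) = 2790 × (1/2)^3.7585 ≈ 206.15 MBq.

206 MBq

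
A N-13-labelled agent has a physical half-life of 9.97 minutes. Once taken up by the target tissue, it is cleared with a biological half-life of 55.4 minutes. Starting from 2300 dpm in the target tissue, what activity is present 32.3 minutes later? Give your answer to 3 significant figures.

163 dpm

1/t_eff = 1/t_phys + 1/t_biol = 1/9.97 + 1/55.4 = 0.11835 per minute.
t_eff = 9.97 × 55.4 / (9.97 + 55.4) ≈ 8.4494 minutes.
Remaining = 2300 × (1/2)^(32.3/8.4494) = 2300 × (1/2)^3.8228 ≈ 162.54 dpm.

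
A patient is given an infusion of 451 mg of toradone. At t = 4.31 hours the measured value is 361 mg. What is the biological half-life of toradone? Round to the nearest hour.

13 hours

A/A₀ = 361/451 ≈ 0.80044.
n = log₂(1.2493) ≈ 0.32113 half-lives elapsed in 4.31 hours.
t½ = 4.31/0.32113 ≈ 13.421 hours.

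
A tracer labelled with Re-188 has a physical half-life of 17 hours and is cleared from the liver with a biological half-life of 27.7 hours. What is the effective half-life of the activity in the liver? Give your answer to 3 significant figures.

10.5 hours

1/t_eff = 1/t_phys + 1/t_biol = 1/17 + 1/27.7 = 0.094925 per hour.
t_eff = 17 × 27.7 / (17 + 27.7) ≈ 10.535 hours.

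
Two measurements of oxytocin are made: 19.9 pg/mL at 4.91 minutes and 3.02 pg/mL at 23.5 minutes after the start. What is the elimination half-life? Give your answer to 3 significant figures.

6.83 minutes

Over Δt = 23.5 − 4.91 = 18.59 minutes, the level fell by a factor of 19.9/3.02 ≈ 6.5894.
n = log₂(6.5894) ≈ 2.7201 half-lives, so t½ = 18.59/2.7201 ≈ 6.8342 minutes.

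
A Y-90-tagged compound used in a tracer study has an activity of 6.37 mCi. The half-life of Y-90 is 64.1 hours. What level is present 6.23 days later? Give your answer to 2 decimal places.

Convert the elapsed time: 6.23 days = 149.52 hours.
Number of half-lives: n = 149.52/64.1 ≈ 2.3326.
Remaining = 6.37 × (1/2)^2.3326 = 6.37 × 0.19853 ≈ 1.2646 mCi.

1.26 mCi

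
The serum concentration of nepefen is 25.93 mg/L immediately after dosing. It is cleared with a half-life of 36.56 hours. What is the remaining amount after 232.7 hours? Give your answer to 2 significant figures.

0.31 mg/L

Number of half-lives: n = 232.7/36.56 ≈ 6.3649.
Remaining = 25.93 × (1/2)^6.3649 = 25.93 × 0.012133 ≈ 0.31462 mg/L.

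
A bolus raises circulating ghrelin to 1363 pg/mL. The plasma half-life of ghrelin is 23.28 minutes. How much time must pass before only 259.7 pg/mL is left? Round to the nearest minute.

56 minutes

Fraction remaining = 259.7/1363 ≈ 0.19054.
n = log₂(1363/259.7) = ln(5.2484)/ln 2 ≈ 2.3919 half-lives.
t = n × t½ = 2.3919 × 23.28 ≈ 55.683 minutes.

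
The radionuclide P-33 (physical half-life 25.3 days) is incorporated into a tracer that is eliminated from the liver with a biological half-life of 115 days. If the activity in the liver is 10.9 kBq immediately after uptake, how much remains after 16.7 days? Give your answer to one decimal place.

6.2 kBq

1/t_eff = 1/t_phys + 1/t_biol = 1/25.3 + 1/115 = 0.048221 per day.
t_eff = 25.3 × 115 / (25.3 + 115) ≈ 20.738 days.
Remaining = 10.9 × (1/2)^(16.7/20.738) = 10.9 × (1/2)^0.8053 ≈ 6.2375 kBq.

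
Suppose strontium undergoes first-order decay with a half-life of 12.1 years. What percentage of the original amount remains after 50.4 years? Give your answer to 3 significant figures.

5.57%

n = 50.4/12.1 ≈ 4.1653 half-lives.
Fraction remaining = (1/2)^4.1653 ≈ 0.055734, i.e. 5.5734%.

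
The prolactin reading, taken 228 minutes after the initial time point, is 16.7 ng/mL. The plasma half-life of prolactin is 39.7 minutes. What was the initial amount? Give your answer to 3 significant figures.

Number of half-lives elapsed: n = 228/39.7 ≈ 5.7431.
A₀ = A × 2^n = 16.7 × 2^5.7431 = 16.7 × 53.56 ≈ 894.45 ng/mL.

894 ng/mL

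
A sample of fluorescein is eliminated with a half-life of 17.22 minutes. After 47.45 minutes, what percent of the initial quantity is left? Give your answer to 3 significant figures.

14.8%

n = 47.45/17.22 ≈ 2.7555 half-lives.
Fraction remaining = (1/2)^2.7555 ≈ 0.14808, i.e. 14.808%.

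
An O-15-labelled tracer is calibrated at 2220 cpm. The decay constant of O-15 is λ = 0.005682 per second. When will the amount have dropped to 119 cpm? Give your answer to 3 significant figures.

t½ = ln 2 / λ = 0.69315 / 0.005682 ≈ 121.99 seconds.
Fraction remaining = 119/2220 ≈ 0.053604.
n = log₂(2220/119) = ln(18.655)/ln 2 ≈ 4.2215 half-lives.
t = n × t½ = 4.2215 × 121.99 ≈ 514.98 seconds.

515 seconds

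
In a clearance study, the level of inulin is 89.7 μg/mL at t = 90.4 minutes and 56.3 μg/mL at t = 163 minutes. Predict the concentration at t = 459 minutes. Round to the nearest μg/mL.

8 μg/mL

Over Δt = 163 − 90.4 = 72.6 minutes, the level fell by a factor of 89.7/56.3 ≈ 1.5933.
n = log₂(1.5933) ≈ 0.67197 half-lives, so t½ = 72.6/0.67197 ≈ 108.04 minutes.
From t = 163 to t = 459: 56.3 × (1/2)^((459−163)/108.04) ≈ 8.4289 μg/mL.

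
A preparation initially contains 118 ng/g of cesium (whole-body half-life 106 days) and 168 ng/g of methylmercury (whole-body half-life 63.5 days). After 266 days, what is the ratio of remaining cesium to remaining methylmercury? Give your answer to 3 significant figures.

cesium: 118 × (1/2)^(266/106) = 118 × (1/2)^2.5094 ≈ 20.724 ng/g.
methylmercury: 168 × (1/2)^(266/63.5) = 168 × (1/2)^4.189 ≈ 9.2109 ng/g.
Ratio ≈ 20.724 / 9.2109 ≈ 2.2499.

2.25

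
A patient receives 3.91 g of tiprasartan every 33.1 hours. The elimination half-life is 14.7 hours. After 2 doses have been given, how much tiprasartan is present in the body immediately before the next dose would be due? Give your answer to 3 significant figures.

0.993 g

The 2 doses were given 66.2, 33.1 hours ago.
Total = 3.91·(1/2)^(66.2/14.7) + 3.91·(1/2)^(33.1/14.7)
      = 0.17239 + 0.82101 ≈ 0.9934 g.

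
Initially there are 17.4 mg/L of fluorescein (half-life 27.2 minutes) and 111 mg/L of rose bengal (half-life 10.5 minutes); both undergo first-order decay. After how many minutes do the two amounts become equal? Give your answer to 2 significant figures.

Set 17.4·(1/2)^(t/27.2) = 111·(1/2)^(t/10.5).
Taking log₂: log₂(17.4/111) = t·(1/27.2 − 1/10.5).
log₂(0.15676) = -2.6734; 1/27.2 − 1/10.5 = -0.058473.
t = -2.6734 / -0.058473 ≈ 45.72 minutes.

46 minutes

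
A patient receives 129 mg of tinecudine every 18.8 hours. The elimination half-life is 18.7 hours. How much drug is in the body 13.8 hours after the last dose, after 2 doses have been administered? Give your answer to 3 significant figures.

116 mg

The 2 doses were given 32.6, 13.8 hours ago.
Total = 129·(1/2)^(32.6/18.7) + 129·(1/2)^(13.8/18.7)
      = 38.53 + 77.346 ≈ 115.88 mg.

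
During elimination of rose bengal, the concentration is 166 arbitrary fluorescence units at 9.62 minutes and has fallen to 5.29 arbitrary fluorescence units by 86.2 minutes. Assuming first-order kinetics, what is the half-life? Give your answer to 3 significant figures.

Over Δt = 86.2 − 9.62 = 76.58 minutes, the level fell by a factor of 166/5.29 ≈ 31.38.
n = log₂(31.38) ≈ 4.9718 half-lives, so t½ = 76.58/4.9718 ≈ 15.403 minutes.

15.4 minutes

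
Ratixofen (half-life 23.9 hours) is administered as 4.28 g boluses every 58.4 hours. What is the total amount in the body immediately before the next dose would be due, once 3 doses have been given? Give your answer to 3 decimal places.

The 3 doses were given 175.2, 116.8, 58.4 hours ago.
Total = 4.28·(1/2)^(175.2/23.9) + 4.28·(1/2)^(116.8/23.9) + 4.28·(1/2)^(58.4/23.9)
      = 0.026591 + 0.14464 + 0.78681 ≈ 0.95805 g.

0.958 g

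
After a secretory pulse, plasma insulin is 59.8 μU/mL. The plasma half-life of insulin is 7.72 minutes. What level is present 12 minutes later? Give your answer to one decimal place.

20.4 μU/mL

Number of half-lives: n = 12/7.72 ≈ 1.5544.
Remaining = 59.8 × (1/2)^1.5544 = 59.8 × 0.34047 ≈ 20.36 μU/mL.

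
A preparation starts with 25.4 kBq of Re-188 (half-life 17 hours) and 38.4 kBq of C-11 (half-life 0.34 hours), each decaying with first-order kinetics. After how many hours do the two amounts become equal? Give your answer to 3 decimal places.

0.207 hours

Set 25.4·(1/2)^(t/17) = 38.4·(1/2)^(t/0.34).
Taking log₂: log₂(25.4/38.4) = t·(1/17 − 1/0.34).
log₂(0.66146) = -0.59628; 1/17 − 1/0.34 = -2.8824.
t = -0.59628 / -2.8824 ≈ 0.20687 hours.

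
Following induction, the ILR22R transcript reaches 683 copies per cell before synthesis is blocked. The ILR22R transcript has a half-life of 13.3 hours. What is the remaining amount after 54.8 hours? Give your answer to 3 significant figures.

39.3 copies per cell

Number of half-lives: n = 54.8/13.3 ≈ 4.1203.
Remaining = 683 × (1/2)^4.1203 = 683 × 0.0575 ≈ 39.272 copies per cell.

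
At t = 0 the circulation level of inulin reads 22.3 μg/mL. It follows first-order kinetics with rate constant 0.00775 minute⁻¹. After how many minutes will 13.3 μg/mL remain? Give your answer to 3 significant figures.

t½ = ln 2 / λ = 0.69315 / 0.00775 ≈ 89.438 minutes.
Fraction remaining = 13.3/22.3 ≈ 0.59641.
n = log₂(22.3/13.3) = ln(1.6767)/ln 2 ≈ 0.74562 half-lives.
t = n × t½ = 0.74562 × 89.438 ≈ 66.687 minutes.

66.7 minutes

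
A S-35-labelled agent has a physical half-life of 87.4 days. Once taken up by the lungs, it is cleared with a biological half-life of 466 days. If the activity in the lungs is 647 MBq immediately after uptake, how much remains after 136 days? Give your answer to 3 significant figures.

1/t_eff = 1/t_phys + 1/t_biol = 1/87.4 + 1/466 = 0.013588 per day.
t_eff = 87.4 × 466 / (87.4 + 466) ≈ 73.597 days.
Remaining = 647 × (1/2)^(136/73.597) = 647 × (1/2)^1.8479 ≈ 179.73 MBq.

180 MBq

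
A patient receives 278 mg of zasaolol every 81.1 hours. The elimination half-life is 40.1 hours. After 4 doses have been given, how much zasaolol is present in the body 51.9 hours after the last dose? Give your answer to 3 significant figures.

The 4 doses were given 295.2, 214.1, 133, 51.9 hours ago.
Total = 278·(1/2)^(295.2/40.1) + 278·(1/2)^(214.1/40.1) + 278·(1/2)^(133/40.1) + 278·(1/2)^(51.9/40.1)
      = 1.6904 + 6.8675 + 27.901 + 113.35 ≈ 149.81 mg.

150 mg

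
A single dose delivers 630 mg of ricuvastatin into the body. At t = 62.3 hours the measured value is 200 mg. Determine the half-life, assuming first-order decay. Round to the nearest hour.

38 hours

A/A₀ = 200/630 ≈ 0.31746.
n = log₂(3.15) ≈ 1.6554 half-lives elapsed in 62.3 hours.
t½ = 62.3/1.6554 ≈ 37.636 hours.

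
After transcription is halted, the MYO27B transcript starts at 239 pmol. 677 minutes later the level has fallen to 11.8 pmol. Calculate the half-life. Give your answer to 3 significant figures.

A/A₀ = 11.8/239 ≈ 0.049372.
n = log₂(20.254) ≈ 4.3402 half-lives elapsed in 677 minutes.
t½ = 677/4.3402 ≈ 155.99 minutes.

156 minutes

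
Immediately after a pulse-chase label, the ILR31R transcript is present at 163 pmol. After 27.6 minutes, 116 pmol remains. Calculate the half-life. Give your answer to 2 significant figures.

56 minutes

A/A₀ = 116/163 ≈ 0.71166.
n = log₂(1.4052) ≈ 0.49075 half-lives elapsed in 27.6 minutes.
t½ = 27.6/0.49075 ≈ 56.241 minutes.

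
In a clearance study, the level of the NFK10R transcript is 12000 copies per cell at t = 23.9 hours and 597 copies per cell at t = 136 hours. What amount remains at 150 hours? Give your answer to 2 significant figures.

410 copies per cell

Over Δt = 136 − 23.9 = 112.1 hours, the level fell by a factor of 12000/597 ≈ 20.101.
n = log₂(20.101) ≈ 4.3292 half-lives, so t½ = 112.1/4.3292 ≈ 25.894 hours.
From t = 136 to t = 150: 597 × (1/2)^((150−136)/25.894) ≈ 410.41 copies per cell.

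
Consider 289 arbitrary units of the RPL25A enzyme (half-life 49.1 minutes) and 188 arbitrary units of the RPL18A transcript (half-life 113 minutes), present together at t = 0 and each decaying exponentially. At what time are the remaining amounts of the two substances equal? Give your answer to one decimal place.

Set 289·(1/2)^(t/49.1) = 188·(1/2)^(t/113).
Taking log₂: log₂(289/188) = t·(1/49.1 − 1/113).
log₂(1.5372) = 0.62034; 1/49.1 − 1/113 = 0.011517.
t = 0.62034 / 0.011517 ≈ 53.863 minutes.

53.9 minutes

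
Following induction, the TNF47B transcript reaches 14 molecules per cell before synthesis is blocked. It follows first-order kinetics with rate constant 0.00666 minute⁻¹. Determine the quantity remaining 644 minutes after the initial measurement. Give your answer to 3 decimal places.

0.192 molecules per cell

t½ = ln 2 / λ = 0.69315 / 0.00666 ≈ 104.08 minutes.
Number of half-lives: n = 644/104.08 ≈ 6.1878.
Remaining = 14 × (1/2)^6.1878 = 14 × 0.013718 ≈ 0.19205 molecules per cell.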